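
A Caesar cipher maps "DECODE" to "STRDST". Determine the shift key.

Step 1: Compare first letters: D (position 3) -> S (position 18).
Step 2: Shift = (18 - 3) mod 26 = 15.
The shift value is 15.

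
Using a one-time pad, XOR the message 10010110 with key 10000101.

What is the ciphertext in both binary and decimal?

Step 1: Write out the XOR operation bit by bit:
  Message: 10010110
  Key:     10000101
  XOR:     00010011
Step 2: Convert to decimal: 00010011 = 19.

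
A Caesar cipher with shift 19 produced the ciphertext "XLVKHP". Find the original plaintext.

Step 1: Reverse the shift by subtracting 19 from each letter position.
  X (position 23) -> position (23-19) mod 26 = 4 -> E
  L (position 11) -> position (11-19) mod 26 = 18 -> S
  V (position 21) -> position (21-19) mod 26 = 2 -> C
  K (position 10) -> position (10-19) mod 26 = 17 -> R
  H (position 7) -> position (7-19) mod 26 = 14 -> O
  P (position 15) -> position (15-19) mod 26 = 22 -> W
Decrypted message: ESCROW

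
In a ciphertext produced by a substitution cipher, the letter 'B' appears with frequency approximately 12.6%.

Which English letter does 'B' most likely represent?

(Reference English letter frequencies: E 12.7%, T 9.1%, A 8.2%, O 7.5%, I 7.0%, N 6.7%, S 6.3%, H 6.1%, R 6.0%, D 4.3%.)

Step 1: The observed frequency is 12.6%.
Step 2: Compare with English frequencies:
  E: 12.7% (difference: 0.1%) <-- closest
  T: 9.1% (difference: 3.5%)
  A: 8.2% (difference: 4.4%)
  O: 7.5% (difference: 5.1%)
  I: 7.0% (difference: 5.6%)
  N: 6.7% (difference: 5.9%)
  S: 6.3% (difference: 6.3%)
  H: 6.1% (difference: 6.5%)
  R: 6.0% (difference: 6.6%)
  D: 4.3% (difference: 8.3%)
Step 3: 'B' most likely represents 'E' (frequency 12.7%).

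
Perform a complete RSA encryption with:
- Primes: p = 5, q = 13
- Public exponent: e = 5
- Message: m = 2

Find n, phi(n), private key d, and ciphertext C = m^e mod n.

Step 1: n = 5 * 13 = 65.
Step 2: phi(n) = (5-1)(13-1) = 4 * 12 = 48.
Step 3: Find d = 5^(-1) mod 48 = 29.
  Verify: 5 * 29 = 145 = 1 (mod 48).
Step 4: C = 2^5 mod 65 = 32.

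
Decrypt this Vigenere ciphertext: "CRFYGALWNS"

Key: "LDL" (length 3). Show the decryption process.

Step 1: Key 'LDL' has length 3. Extended key: LDLLDLLDLL
Step 2: Decrypt each position:
  C(2) - L(11) = 17 = R
  R(17) - D(3) = 14 = O
  F(5) - L(11) = 20 = U
  Y(24) - L(11) = 13 = N
  G(6) - D(3) = 3 = D
  A(0) - L(11) = 15 = P
  L(11) - L(11) = 0 = A
  W(22) - D(3) = 19 = T
  N(13) - L(11) = 2 = C
  S(18) - L(11) = 7 = H
Plaintext: ROUNDPATCH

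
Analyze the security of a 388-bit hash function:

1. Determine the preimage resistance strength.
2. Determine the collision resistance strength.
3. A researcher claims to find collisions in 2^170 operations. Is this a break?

Step 1: Preimage resistance requires brute-force of 2^388 operations.
Step 2: Collision resistance (birthday bound) = 2^(388/2) = 2^194.
Step 3: The claimed attack costs 2^170 operations.
Step 4: Since 2^170 < 2^194, the claimed attack beats the generic birthday bound, so collision resistance is broken.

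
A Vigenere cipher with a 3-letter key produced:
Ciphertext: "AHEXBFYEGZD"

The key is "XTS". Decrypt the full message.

Step 1: Key 'XTS' has length 3. Extended key: XTSXTSXTSXT
Step 2: Decrypt each position:
  A(0) - X(23) = 3 = D
  H(7) - T(19) = 14 = O
  E(4) - S(18) = 12 = M
  X(23) - X(23) = 0 = A
  B(1) - T(19) = 8 = I
  F(5) - S(18) = 13 = N
  Y(24) - X(23) = 1 = B
  E(4) - T(19) = 11 = L
  G(6) - S(18) = 14 = O
  Z(25) - X(23) = 2 = C
  D(3) - T(19) = 10 = K
Plaintext: DOMAINBLOCK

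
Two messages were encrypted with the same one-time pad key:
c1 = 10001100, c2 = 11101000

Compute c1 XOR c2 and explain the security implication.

Step 1: c1 XOR c2 = (m1 XOR k) XOR (m2 XOR k).
Step 2: By XOR associativity/commutativity: = m1 XOR m2 XOR k XOR k = m1 XOR m2.
Step 3: 10001100 XOR 11101000 = 01100100 = 100.
Step 4: The key cancels out! An attacker learns m1 XOR m2 = 100, revealing the relationship between plaintexts.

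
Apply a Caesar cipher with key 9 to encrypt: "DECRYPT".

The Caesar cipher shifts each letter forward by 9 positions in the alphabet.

Step 1: For each letter, shift forward by 9 positions (mod 26).
  D (position 3) -> position (3+9) mod 26 = 12 -> M
  E (position 4) -> position (4+9) mod 26 = 13 -> N
  C (position 2) -> position (2+9) mod 26 = 11 -> L
  R (position 17) -> position (17+9) mod 26 = 0 -> A
  Y (position 24) -> position (24+9) mod 26 = 7 -> H
  P (position 15) -> position (15+9) mod 26 = 24 -> Y
  T (position 19) -> position (19+9) mod 26 = 2 -> C
Result: MNLAHYC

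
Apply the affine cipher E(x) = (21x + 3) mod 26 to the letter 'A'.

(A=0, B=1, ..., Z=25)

Step 1: Convert 'A' to number: x = 0.
Step 2: E(0) = (21 * 0 + 3) mod 26 = 3 mod 26 = 3.
Step 3: Convert 3 back to letter: D.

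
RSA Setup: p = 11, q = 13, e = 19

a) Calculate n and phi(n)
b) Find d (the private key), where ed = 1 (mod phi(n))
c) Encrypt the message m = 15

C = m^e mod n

Step 1: n = 11 * 13 = 143.
Step 2: phi(n) = (11-1)(13-1) = 10 * 12 = 120.
Step 3: Find d = 19^(-1) mod 120 = 19.
  Verify: 19 * 19 = 361 = 1 (mod 120).
Step 4: C = 15^19 mod 143 = 102.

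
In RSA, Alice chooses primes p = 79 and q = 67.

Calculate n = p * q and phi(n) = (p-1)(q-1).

Step 1: n = p * q = 79 * 67 = 5293.
Step 2: phi(n) = (p-1)(q-1) = 78 * 66 = 5148.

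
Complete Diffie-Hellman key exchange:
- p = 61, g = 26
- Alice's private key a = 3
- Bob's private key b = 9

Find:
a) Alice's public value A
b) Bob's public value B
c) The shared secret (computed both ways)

Step 1: A = g^a mod p = 26^3 mod 61 = 8.
Step 2: B = g^b mod p = 26^9 mod 61 = 24.
Step 3: Alice computes s = B^a mod p = 24^3 mod 61 = 38.
Step 4: Bob computes s = A^b mod p = 8^9 mod 61 = 38.
Both sides agree: shared secret = 38.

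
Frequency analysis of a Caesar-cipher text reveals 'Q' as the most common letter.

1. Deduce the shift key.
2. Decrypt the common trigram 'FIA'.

Step 1: In English, 'E' is the most frequent letter (12.7%).
Step 2: The most frequent ciphertext letter is 'Q' (position 16).
Step 3: Shift = (16 - 4) mod 26 = 12.
Step 4: Decrypt 'FIA' by shifting back 12:
  F -> T
  I -> W
  A -> O
Step 5: 'FIA' decrypts to 'TWO'.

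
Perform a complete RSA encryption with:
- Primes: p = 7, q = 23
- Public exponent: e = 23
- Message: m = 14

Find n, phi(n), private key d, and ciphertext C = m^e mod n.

Step 1: n = 7 * 23 = 161.
Step 2: phi(n) = (7-1)(23-1) = 6 * 22 = 132.
Step 3: Find d = 23^(-1) mod 132 = 23.
  Verify: 23 * 23 = 529 = 1 (mod 132).
Step 4: C = 14^23 mod 161 = 14.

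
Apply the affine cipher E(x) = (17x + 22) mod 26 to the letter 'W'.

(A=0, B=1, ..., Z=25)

Step 1: Convert 'W' to number: x = 22.
Step 2: E(22) = (17 * 22 + 22) mod 26 = 396 mod 26 = 6.
Step 3: Convert 6 back to letter: G.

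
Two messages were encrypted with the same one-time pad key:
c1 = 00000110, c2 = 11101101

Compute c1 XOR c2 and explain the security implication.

Step 1: c1 XOR c2 = (m1 XOR k) XOR (m2 XOR k).
Step 2: By XOR associativity/commutativity: = m1 XOR m2 XOR k XOR k = m1 XOR m2.
Step 3: 00000110 XOR 11101101 = 11101011 = 235.
Step 4: The key cancels out! An attacker learns m1 XOR m2 = 235, revealing the relationship between plaintexts.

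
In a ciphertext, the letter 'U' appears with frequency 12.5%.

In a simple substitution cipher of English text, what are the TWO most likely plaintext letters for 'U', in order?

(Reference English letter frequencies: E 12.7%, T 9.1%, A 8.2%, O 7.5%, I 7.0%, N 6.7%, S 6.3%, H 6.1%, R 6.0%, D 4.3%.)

Step 1: Observed frequency of 'U' is 12.5%.
Step 2: Compute distances to each reference frequency and sort:
  E (12.7%): difference = 0.2% <-- BEST
  T (9.1%): difference = 3.4% <-- RUNNER-UP
  A (8.2%): difference = 4.3%
  O (7.5%): difference = 5.0%
  I (7.0%): difference = 5.5%
Step 3: Most likely is 'E' (12.7%, diff 0.2%); second most likely is 'T' (9.1%, diff 3.4%).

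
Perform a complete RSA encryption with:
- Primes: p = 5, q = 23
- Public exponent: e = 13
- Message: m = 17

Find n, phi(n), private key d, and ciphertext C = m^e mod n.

Step 1: n = 5 * 23 = 115.
Step 2: phi(n) = (5-1)(23-1) = 4 * 22 = 88.
Step 3: Find d = 13^(-1) mod 88 = 61.
  Verify: 13 * 61 = 793 = 1 (mod 88).
Step 4: C = 17^13 mod 115 = 102.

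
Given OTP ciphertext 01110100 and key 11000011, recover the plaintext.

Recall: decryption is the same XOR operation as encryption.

Step 1: XOR ciphertext with key:
  Ciphertext: 01110100
  Key:        11000011
  XOR:        10110111
Step 2: Plaintext = 10110111 = 183 in decimal.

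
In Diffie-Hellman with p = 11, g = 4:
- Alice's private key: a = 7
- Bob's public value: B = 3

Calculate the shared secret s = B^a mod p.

Step 1: s = B^a mod p = 3^7 mod 11.
  3^1 mod 11 = 3
  3^2 mod 11 = (3 * 3) mod 11 = 9
  3^3 mod 11 = (9 * 3) mod 11 = 5
  3^4 mod 11 = (5 * 3) mod 11 = 4
  3^5 mod 11 = (4 * 3) mod 11 = 1
  3^6 mod 11 = (1 * 3) mod 11 = 3
  3^7 mod 11 = (3 * 3) mod 11 = 9
Result: shared secret = 9.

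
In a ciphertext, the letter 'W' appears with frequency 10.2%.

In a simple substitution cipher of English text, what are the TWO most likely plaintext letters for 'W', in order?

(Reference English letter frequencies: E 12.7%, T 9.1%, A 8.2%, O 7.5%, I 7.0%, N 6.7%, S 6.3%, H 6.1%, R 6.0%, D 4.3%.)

Step 1: Observed frequency of 'W' is 10.2%.
Step 2: Compute distances to each reference frequency and sort:
  T (9.1%): difference = 1.1% <-- BEST
  A (8.2%): difference = 2.0% <-- RUNNER-UP
  E (12.7%): difference = 2.5%
  O (7.5%): difference = 2.7%
  I (7.0%): difference = 3.2%
Step 3: Most likely is 'T' (9.1%, diff 1.1%); second most likely is 'A' (8.2%, diff 2.0%).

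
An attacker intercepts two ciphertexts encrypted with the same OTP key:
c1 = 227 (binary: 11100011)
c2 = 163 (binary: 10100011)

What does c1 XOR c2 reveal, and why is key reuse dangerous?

Step 1: c1 XOR c2 = (m1 XOR k) XOR (m2 XOR k).
Step 2: By XOR associativity/commutativity: = m1 XOR m2 XOR k XOR k = m1 XOR m2.
Step 3: 11100011 XOR 10100011 = 01000000 = 64.
Step 4: The key cancels out! An attacker learns m1 XOR m2 = 64, revealing the relationship between plaintexts.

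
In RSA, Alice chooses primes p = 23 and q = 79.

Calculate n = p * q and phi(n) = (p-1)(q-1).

Step 1: n = p * q = 23 * 79 = 1817.
Step 2: phi(n) = (p-1)(q-1) = 22 * 78 = 1716.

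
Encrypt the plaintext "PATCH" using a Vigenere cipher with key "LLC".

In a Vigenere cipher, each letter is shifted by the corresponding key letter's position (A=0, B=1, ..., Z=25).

Step 1: Repeat key to match plaintext length:
  Plaintext: PATCH
  Key:       LLCLL
Step 2: Encrypt each letter:
  P(15) + L(11) = (15+11) mod 26 = 0 = A
  A(0) + L(11) = (0+11) mod 26 = 11 = L
  T(19) + C(2) = (19+2) mod 26 = 21 = V
  C(2) + L(11) = (2+11) mod 26 = 13 = N
  H(7) + L(11) = (7+11) mod 26 = 18 = S
Ciphertext: ALVNS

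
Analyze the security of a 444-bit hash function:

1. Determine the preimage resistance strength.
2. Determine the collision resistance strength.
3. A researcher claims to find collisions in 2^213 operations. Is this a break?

Step 1: Preimage resistance requires brute-force of 2^444 operations.
Step 2: Collision resistance (birthday bound) = 2^(444/2) = 2^222.
Step 3: The claimed attack costs 2^213 operations.
Step 4: Since 2^213 < 2^222, the claimed attack beats the generic birthday bound, so collision resistance is broken.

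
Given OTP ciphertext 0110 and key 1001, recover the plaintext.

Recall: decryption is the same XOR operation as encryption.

Step 1: XOR ciphertext with key:
  Ciphertext: 0110
  Key:        1001
  XOR:        1111
Step 2: Plaintext = 1111 = 15 in decimal.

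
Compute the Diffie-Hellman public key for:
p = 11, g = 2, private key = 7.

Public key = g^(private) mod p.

Step 1: A = g^a mod p = 2^7 mod 11.
  2^1 mod 11 = 2
  2^2 mod 11 = (2 * 2) mod 11 = 4
  2^3 mod 11 = (4 * 2) mod 11 = 8
  2^4 mod 11 = (8 * 2) mod 11 = 5
  2^5 mod 11 = (5 * 2) mod 11 = 10
  2^6 mod 11 = (10 * 2) mod 11 = 9
  2^7 mod 11 = (9 * 2) mod 11 = 7
Result: A = 7.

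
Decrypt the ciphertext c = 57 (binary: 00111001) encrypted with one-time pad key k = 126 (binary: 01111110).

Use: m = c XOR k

Step 1: XOR ciphertext with key:
  Ciphertext: 00111001
  Key:        01111110
  XOR:        01000111
Step 2: Plaintext = 01000111 = 71 in decimal.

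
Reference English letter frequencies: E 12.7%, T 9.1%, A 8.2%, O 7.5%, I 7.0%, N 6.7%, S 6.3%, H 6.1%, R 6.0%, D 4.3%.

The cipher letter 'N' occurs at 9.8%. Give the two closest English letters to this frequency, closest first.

Step 1: Observed frequency of 'N' is 9.8%.
Step 2: Compute distances to each reference frequency and sort:
  T (9.1%): difference = 0.7% <-- BEST
  A (8.2%): difference = 1.6% <-- RUNNER-UP
  O (7.5%): difference = 2.3%
  I (7.0%): difference = 2.8%
  E (12.7%): difference = 2.9%
Step 3: Most likely is 'T' (9.1%, diff 0.7%); second most likely is 'A' (8.2%, diff 1.6%).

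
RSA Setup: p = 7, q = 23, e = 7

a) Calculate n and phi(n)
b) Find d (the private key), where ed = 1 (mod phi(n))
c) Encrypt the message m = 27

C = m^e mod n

Step 1: n = 7 * 23 = 161.
Step 2: phi(n) = (7-1)(23-1) = 6 * 22 = 132.
Step 3: Find d = 7^(-1) mod 132 = 19.
  Verify: 7 * 19 = 133 = 1 (mod 132).
Step 4: C = 27^7 mod 161 = 146.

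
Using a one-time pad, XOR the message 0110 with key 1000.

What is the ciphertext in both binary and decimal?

Step 1: Write out the XOR operation bit by bit:
  Message: 0110
  Key:     1000
  XOR:     1110
Step 2: Convert to decimal: 1110 = 14.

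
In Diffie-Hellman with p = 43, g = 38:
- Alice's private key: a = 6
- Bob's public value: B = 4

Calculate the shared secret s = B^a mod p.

Step 1: s = B^a mod p = 4^6 mod 43.
  4^1 mod 43 = 4
  4^2 mod 43 = (4 * 4) mod 43 = 16
  4^3 mod 43 = (16 * 4) mod 43 = 21
  4^4 mod 43 = (21 * 4) mod 43 = 41
  4^5 mod 43 = (41 * 4) mod 43 = 35
  4^6 mod 43 = (35 * 4) mod 43 = 11
Result: shared secret = 11.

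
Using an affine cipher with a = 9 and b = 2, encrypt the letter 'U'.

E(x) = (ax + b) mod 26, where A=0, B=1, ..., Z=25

Step 1: Convert 'U' to number: x = 20.
Step 2: E(20) = (9 * 20 + 2) mod 26 = 182 mod 26 = 0.
Step 3: Convert 0 back to letter: A.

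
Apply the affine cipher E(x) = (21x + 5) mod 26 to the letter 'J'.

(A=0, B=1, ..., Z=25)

Step 1: Convert 'J' to number: x = 9.
Step 2: E(9) = (21 * 9 + 5) mod 26 = 194 mod 26 = 12.
Step 3: Convert 12 back to letter: M.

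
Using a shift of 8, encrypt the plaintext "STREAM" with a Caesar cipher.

Step 1: For each letter, shift forward by 8 positions (mod 26).
  S (position 18) -> position (18+8) mod 26 = 0 -> A
  T (position 19) -> position (19+8) mod 26 = 1 -> B
  R (position 17) -> position (17+8) mod 26 = 25 -> Z
  E (position 4) -> position (4+8) mod 26 = 12 -> M
  A (position 0) -> position (0+8) mod 26 = 8 -> I
  M (position 12) -> position (12+8) mod 26 = 20 -> U
Result: ABZMIU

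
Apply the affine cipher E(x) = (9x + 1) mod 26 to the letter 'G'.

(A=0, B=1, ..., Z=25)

Step 1: Convert 'G' to number: x = 6.
Step 2: E(6) = (9 * 6 + 1) mod 26 = 55 mod 26 = 3.
Step 3: Convert 3 back to letter: D.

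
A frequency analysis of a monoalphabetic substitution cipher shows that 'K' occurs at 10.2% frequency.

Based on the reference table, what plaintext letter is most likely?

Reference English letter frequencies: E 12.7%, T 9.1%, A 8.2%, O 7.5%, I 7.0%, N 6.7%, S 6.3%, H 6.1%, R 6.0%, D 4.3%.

Step 1: The observed frequency is 10.2%.
Step 2: Compare with English frequencies:
  E: 12.7% (difference: 2.5%)
  T: 9.1% (difference: 1.1%) <-- closest
  A: 8.2% (difference: 2.0%)
  O: 7.5% (difference: 2.7%)
  I: 7.0% (difference: 3.2%)
  N: 6.7% (difference: 3.5%)
  S: 6.3% (difference: 3.9%)
  H: 6.1% (difference: 4.1%)
  R: 6.0% (difference: 4.2%)
  D: 4.3% (difference: 5.9%)
Step 3: 'K' most likely represents 'T' (frequency 9.1%).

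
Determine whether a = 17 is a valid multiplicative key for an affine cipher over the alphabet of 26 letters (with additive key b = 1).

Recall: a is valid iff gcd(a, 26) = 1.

Step 1: Compute gcd(17, 26).
Step 2: gcd(17, 26) = 1.
Since gcd = 1, 17 is coprime with 26, so it is a valid key.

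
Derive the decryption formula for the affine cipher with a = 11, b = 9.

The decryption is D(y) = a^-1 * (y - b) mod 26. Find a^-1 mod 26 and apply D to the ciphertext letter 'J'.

Step 1: Find a^-1, the modular inverse of 11 mod 26.
Step 2: We need 11 * a^-1 = 1 (mod 26).
Step 3: 11 * 19 = 209 = 8 * 26 + 1, so a^-1 = 19.
Step 4: D(y) = 19(y - 9) mod 26.
Step 5: Apply to 'J' (y = 9): D(9) = 19 * (9 - 9) mod 26 = 19 * 0 mod 26 = 0 -> 'A'.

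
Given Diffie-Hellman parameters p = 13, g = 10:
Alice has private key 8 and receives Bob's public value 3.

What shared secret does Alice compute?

Step 1: s = B^a mod p = 3^8 mod 13.
  3^1 mod 13 = 3
  3^2 mod 13 = (3 * 3) mod 13 = 9
  3^3 mod 13 = (9 * 3) mod 13 = 1
  3^4 mod 13 = (1 * 3) mod 13 = 3
  3^5 mod 13 = (3 * 3) mod 13 = 9
  3^6 mod 13 = (9 * 3) mod 13 = 1
  3^7 mod 13 = (1 * 3) mod 13 = 3
  3^8 mod 13 = (3 * 3) mod 13 = 9
Result: shared secret = 9.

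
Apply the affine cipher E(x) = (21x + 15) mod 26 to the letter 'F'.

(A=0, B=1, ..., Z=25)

Step 1: Convert 'F' to number: x = 5.
Step 2: E(5) = (21 * 5 + 15) mod 26 = 120 mod 26 = 16.
Step 3: Convert 16 back to letter: Q.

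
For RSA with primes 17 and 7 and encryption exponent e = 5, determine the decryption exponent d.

Step 1: n = 17 * 7 = 119.
Step 2: phi(n) = 16 * 6 = 96.
Step 3: Find d such that 5 * d = 1 (mod 96).
Step 4: d = 5^(-1) mod 96 = 77.
Verification: 5 * 77 = 385 = 4 * 96 + 1.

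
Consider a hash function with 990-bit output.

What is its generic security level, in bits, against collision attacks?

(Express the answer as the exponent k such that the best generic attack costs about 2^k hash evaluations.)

Step 1: The hash has a 990-bit output.
Step 2: Collision resistance means it should be infeasible to find any x != y with h(x) = h(y).
By the birthday bound, a generic collision search succeeds after about sqrt(2^990) = 2^(990/2) = 2^495 evaluations.
Step 3: Security level = 495 bits.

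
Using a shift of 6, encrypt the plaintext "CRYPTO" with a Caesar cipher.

Step 1: For each letter, shift forward by 6 positions (mod 26).
  C (position 2) -> position (2+6) mod 26 = 8 -> I
  R (position 17) -> position (17+6) mod 26 = 23 -> X
  Y (position 24) -> position (24+6) mod 26 = 4 -> E
  P (position 15) -> position (15+6) mod 26 = 21 -> V
  T (position 19) -> position (19+6) mod 26 = 25 -> Z
  O (position 14) -> position (14+6) mod 26 = 20 -> U
Result: IXEVZU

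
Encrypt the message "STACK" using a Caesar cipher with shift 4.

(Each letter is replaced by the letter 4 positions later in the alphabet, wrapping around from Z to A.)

Step 1: For each letter, shift forward by 4 positions (mod 26).
  S (position 18) -> position (18+4) mod 26 = 22 -> W
  T (position 19) -> position (19+4) mod 26 = 23 -> X
  A (position 0) -> position (0+4) mod 26 = 4 -> E
  C (position 2) -> position (2+4) mod 26 = 6 -> G
  K (position 10) -> position (10+4) mod 26 = 14 -> O
Result: WXEGO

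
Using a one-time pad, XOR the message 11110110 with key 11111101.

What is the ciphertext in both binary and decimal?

Step 1: Write out the XOR operation bit by bit:
  Message: 11110110
  Key:     11111101
  XOR:     00001011
Step 2: Convert to decimal: 00001011 = 11.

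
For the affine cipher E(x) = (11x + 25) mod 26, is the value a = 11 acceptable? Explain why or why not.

Step 1: Compute gcd(11, 26).
Step 2: gcd(11, 26) = 1.
Since gcd = 1, 11 is coprime with 26, so it is a valid key.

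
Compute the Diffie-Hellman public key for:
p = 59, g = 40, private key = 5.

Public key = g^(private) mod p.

Step 1: A = g^a mod p = 40^5 mod 59.
  40^1 mod 59 = 40
  40^2 mod 59 = (40 * 40) mod 59 = 7
  40^3 mod 59 = (7 * 40) mod 59 = 44
  40^4 mod 59 = (44 * 40) mod 59 = 49
  40^5 mod 59 = (49 * 40) mod 59 = 13
Result: A = 13.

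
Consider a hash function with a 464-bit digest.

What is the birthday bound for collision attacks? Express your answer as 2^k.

Step 1: The birthday paradox gives collision probability ~50% after sqrt(2^n) = 2^(n/2) hashes.
Step 2: For 464-bit output: 2^(464/2) = 2^232.
Step 3: Approximately 2^232 hash computations needed.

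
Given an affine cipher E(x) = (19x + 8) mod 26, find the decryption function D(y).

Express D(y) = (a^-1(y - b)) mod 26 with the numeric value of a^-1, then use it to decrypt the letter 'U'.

Step 1: Find a^-1, the modular inverse of 19 mod 26.
Step 2: We need 19 * a^-1 = 1 (mod 26).
Step 3: 19 * 11 = 209 = 8 * 26 + 1, so a^-1 = 11.
Step 4: D(y) = 11(y - 8) mod 26.
Step 5: Apply to 'U' (y = 20): D(20) = 11 * (20 - 8) mod 26 = 11 * 12 mod 26 = 2 -> 'C'.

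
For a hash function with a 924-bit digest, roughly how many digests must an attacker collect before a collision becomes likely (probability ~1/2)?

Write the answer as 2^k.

Step 1: The birthday paradox gives collision probability ~50% after sqrt(2^n) = 2^(n/2) hashes.
Step 2: For 924-bit output: 2^(924/2) = 2^462.
Step 3: Approximately 2^462 hash computations needed.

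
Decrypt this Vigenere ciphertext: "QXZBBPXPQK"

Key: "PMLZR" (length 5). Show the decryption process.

Step 1: Key 'PMLZR' has length 5. Extended key: PMLZRPMLZR
Step 2: Decrypt each position:
  Q(16) - P(15) = 1 = B
  X(23) - M(12) = 11 = L
  Z(25) - L(11) = 14 = O
  B(1) - Z(25) = 2 = C
  B(1) - R(17) = 10 = K
  P(15) - P(15) = 0 = A
  X(23) - M(12) = 11 = L
  P(15) - L(11) = 4 = E
  Q(16) - Z(25) = 17 = R
  K(10) - R(17) = 19 = T
Plaintext: BLOCKALERT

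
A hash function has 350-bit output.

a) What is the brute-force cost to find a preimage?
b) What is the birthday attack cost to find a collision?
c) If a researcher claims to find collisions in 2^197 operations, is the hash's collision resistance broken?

Step 1: Preimage resistance requires brute-force of 2^350 operations.
Step 2: Collision resistance (birthday bound) = 2^(350/2) = 2^175.
Step 3: The claimed attack costs 2^197 operations.
Step 4: Since 2^197 >= 2^175, the claimed attack is no faster than the generic birthday attack, so this does not break collision resistance.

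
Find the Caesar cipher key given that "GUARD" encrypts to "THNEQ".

Step 1: Compare first letters: G (position 6) -> T (position 19).
Step 2: Shift = (19 - 6) mod 26 = 13.
The shift value is 13.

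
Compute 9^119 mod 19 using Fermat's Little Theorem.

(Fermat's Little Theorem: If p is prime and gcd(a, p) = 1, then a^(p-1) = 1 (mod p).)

Step 1: Since 19 is prime, by Fermat's Little Theorem: 9^18 = 1 (mod 19).
Step 2: Reduce exponent: 119 mod 18 = 11.
Step 3: So 9^119 = 9^11 (mod 19).
Step 4: 9^11 mod 19 = 5.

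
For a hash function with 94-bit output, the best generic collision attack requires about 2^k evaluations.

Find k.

Step 1: The hash has a 94-bit output.
Step 2: Collision resistance means it should be infeasible to find any x != y with h(x) = h(y).
By the birthday bound, a generic collision search succeeds after about sqrt(2^94) = 2^(94/2) = 2^47 evaluations.
Step 3: Security level = 47 bits.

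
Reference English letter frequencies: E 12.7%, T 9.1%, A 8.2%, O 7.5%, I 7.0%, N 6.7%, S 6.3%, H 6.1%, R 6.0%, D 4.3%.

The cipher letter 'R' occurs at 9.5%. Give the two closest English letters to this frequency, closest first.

Step 1: Observed frequency of 'R' is 9.5%.
Step 2: Compute distances to each reference frequency and sort:
  T (9.1%): difference = 0.4% <-- BEST
  A (8.2%): difference = 1.3% <-- RUNNER-UP
  O (7.5%): difference = 2.0%
  I (7.0%): difference = 2.5%
  N (6.7%): difference = 2.8%
Step 3: Most likely is 'T' (9.1%, diff 0.4%); second most likely is 'A' (8.2%, diff 1.3%).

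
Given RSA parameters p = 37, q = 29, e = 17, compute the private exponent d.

Step 1: n = 37 * 29 = 1073.
Step 2: phi(n) = 36 * 28 = 1008.
Step 3: Find d such that 17 * d = 1 (mod 1008).
Step 4: d = 17^(-1) mod 1008 = 593.
Verification: 17 * 593 = 10081 = 10 * 1008 + 1.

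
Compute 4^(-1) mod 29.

Step 1: We need x such that 4 * x = 1 (mod 29).
Step 2: Using the extended Euclidean algorithm or trial:
  4 * 22 = 88 = 3 * 29 + 1.
Step 3: Since 88 mod 29 = 1, the inverse is x = 22.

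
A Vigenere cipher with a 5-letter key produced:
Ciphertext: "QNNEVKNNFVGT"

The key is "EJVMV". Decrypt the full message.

Step 1: Key 'EJVMV' has length 5. Extended key: EJVMVEJVMVEJ
Step 2: Decrypt each position:
  Q(16) - E(4) = 12 = M
  N(13) - J(9) = 4 = E
  N(13) - V(21) = 18 = S
  E(4) - M(12) = 18 = S
  V(21) - V(21) = 0 = A
  K(10) - E(4) = 6 = G
  N(13) - J(9) = 4 = E
  N(13) - V(21) = 18 = S
  F(5) - M(12) = 19 = T
  V(21) - V(21) = 0 = A
  G(6) - E(4) = 2 = C
  T(19) - J(9) = 10 = K
Plaintext: MESSAGESTACK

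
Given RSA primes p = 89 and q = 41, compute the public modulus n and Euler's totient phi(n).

Step 1: n = p * q = 89 * 41 = 3649.
Step 2: phi(n) = (p-1)(q-1) = 88 * 40 = 3520.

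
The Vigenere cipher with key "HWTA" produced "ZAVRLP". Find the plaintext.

Step 1: Extend key: HWTAHW
Step 2: Decrypt each letter (c - k) mod 26:
  Z(25) - H(7) = (25-7) mod 26 = 18 = S
  A(0) - W(22) = (0-22) mod 26 = 4 = E
  V(21) - T(19) = (21-19) mod 26 = 2 = C
  R(17) - A(0) = (17-0) mod 26 = 17 = R
  L(11) - H(7) = (11-7) mod 26 = 4 = E
  P(15) - W(22) = (15-22) mod 26 = 19 = T
Plaintext: SECRET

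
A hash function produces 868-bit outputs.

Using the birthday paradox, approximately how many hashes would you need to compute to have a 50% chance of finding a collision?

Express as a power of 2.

Step 1: The birthday paradox gives collision probability ~50% after sqrt(2^n) = 2^(n/2) hashes.
Step 2: For 868-bit output: 2^(868/2) = 2^434.
Step 3: Approximately 2^434 hash computations needed.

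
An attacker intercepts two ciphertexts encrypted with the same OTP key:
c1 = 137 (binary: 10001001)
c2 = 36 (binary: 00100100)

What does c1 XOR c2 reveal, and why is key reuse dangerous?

Step 1: c1 XOR c2 = (m1 XOR k) XOR (m2 XOR k).
Step 2: By XOR associativity/commutativity: = m1 XOR m2 XOR k XOR k = m1 XOR m2.
Step 3: 10001001 XOR 00100100 = 10101101 = 173.
Step 4: The key cancels out! An attacker learns m1 XOR m2 = 173, revealing the relationship between plaintexts.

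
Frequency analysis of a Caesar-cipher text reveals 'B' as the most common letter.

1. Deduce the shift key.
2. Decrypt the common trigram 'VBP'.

Step 1: In English, 'E' is the most frequent letter (12.7%).
Step 2: The most frequent ciphertext letter is 'B' (position 1).
Step 3: Shift = (1 - 4) mod 26 = 23.
Step 4: Decrypt 'VBP' by shifting back 23:
  V -> Y
  B -> E
  P -> S
Step 5: 'VBP' decrypts to 'YES'.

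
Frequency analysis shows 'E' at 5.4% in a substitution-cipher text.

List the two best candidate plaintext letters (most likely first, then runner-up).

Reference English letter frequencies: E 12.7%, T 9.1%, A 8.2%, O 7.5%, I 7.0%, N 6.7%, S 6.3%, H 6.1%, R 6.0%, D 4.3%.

Step 1: Observed frequency of 'E' is 5.4%.
Step 2: Compute distances to each reference frequency and sort:
  R (6.0%): difference = 0.6% <-- BEST
  H (6.1%): difference = 0.7% <-- RUNNER-UP
  S (6.3%): difference = 0.9%
  D (4.3%): difference = 1.1%
  N (6.7%): difference = 1.3%
Step 3: Most likely is 'R' (6.0%, diff 0.6%); second most likely is 'H' (6.1%, diff 0.7%).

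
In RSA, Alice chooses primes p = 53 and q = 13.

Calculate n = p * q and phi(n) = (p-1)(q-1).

Step 1: n = p * q = 53 * 13 = 689.
Step 2: phi(n) = (p-1)(q-1) = 52 * 12 = 624.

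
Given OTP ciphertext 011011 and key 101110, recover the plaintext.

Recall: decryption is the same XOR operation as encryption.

Step 1: XOR ciphertext with key:
  Ciphertext: 011011
  Key:        101110
  XOR:        110101
Step 2: Plaintext = 110101 = 53 in decimal.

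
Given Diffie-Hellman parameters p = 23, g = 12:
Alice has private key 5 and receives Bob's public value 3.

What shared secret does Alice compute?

Step 1: s = B^a mod p = 3^5 mod 23.
  3^1 mod 23 = 3
  3^2 mod 23 = (3 * 3) mod 23 = 9
  3^3 mod 23 = (9 * 3) mod 23 = 4
  3^4 mod 23 = (4 * 3) mod 23 = 12
  3^5 mod 23 = (12 * 3) mod 23 = 13
Result: shared secret = 13.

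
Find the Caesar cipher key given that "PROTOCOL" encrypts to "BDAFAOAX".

Step 1: Compare first letters: P (position 15) -> B (position 1).
Step 2: Shift = (1 - 15) mod 26 = 12.
The shift value is 12.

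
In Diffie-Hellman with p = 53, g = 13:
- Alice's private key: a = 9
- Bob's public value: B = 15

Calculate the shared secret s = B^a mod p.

Step 1: s = B^a mod p = 15^9 mod 53.
  15^1 mod 53 = 15
  15^2 mod 53 = (15 * 15) mod 53 = 13
  15^3 mod 53 = (13 * 15) mod 53 = 36
  15^4 mod 53 = (36 * 15) mod 53 = 10
  15^5 mod 53 = (10 * 15) mod 53 = 44
  15^6 mod 53 = (44 * 15) mod 53 = 24
  15^7 mod 53 = (24 * 15) mod 53 = 42
  15^8 mod 53 = (42 * 15) mod 53 = 47
  15^9 mod 53 = (47 * 15) mod 53 = 16
Result: shared secret = 16.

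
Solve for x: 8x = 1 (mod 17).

Step 1: We need x such that 8 * x = 1 (mod 17).
Step 2: Using the extended Euclidean algorithm or trial:
  8 * 15 = 120 = 7 * 17 + 1.
Step 3: Since 120 mod 17 = 1, the inverse is x = 15.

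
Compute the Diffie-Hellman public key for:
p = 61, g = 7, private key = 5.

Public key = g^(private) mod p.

Step 1: A = g^a mod p = 7^5 mod 61.
  7^1 mod 61 = 7
  7^2 mod 61 = (7 * 7) mod 61 = 49
  7^3 mod 61 = (49 * 7) mod 61 = 38
  7^4 mod 61 = (38 * 7) mod 61 = 22
  7^5 mod 61 = (22 * 7) mod 61 = 32
Result: A = 32.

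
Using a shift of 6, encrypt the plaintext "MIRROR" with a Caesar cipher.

Step 1: For each letter, shift forward by 6 positions (mod 26).
  M (position 12) -> position (12+6) mod 26 = 18 -> S
  I (position 8) -> position (8+6) mod 26 = 14 -> O
  R (position 17) -> position (17+6) mod 26 = 23 -> X
  R (position 17) -> position (17+6) mod 26 = 23 -> X
  O (position 14) -> position (14+6) mod 26 = 20 -> U
  R (position 17) -> position (17+6) mod 26 = 23 -> X
Result: SOXXUX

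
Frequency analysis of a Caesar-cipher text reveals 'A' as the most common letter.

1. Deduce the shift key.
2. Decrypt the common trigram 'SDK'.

Step 1: In English, 'E' is the most frequent letter (12.7%).
Step 2: The most frequent ciphertext letter is 'A' (position 0).
Step 3: Shift = (0 - 4) mod 26 = 22.
Step 4: Decrypt 'SDK' by shifting back 22:
  S -> W
  D -> H
  K -> O
Step 5: 'SDK' decrypts to 'WHO'.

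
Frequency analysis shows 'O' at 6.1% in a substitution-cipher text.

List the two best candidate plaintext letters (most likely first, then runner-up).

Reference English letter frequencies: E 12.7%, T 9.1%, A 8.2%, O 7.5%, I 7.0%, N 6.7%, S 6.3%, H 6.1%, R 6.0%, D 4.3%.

Step 1: Observed frequency of 'O' is 6.1%.
Step 2: Compute distances to each reference frequency and sort:
  H (6.1%): difference = 0.0% <-- BEST
  R (6.0%): difference = 0.1% <-- RUNNER-UP
  S (6.3%): difference = 0.2%
  N (6.7%): difference = 0.6%
  I (7.0%): difference = 0.9%
Step 3: Most likely is 'H' (6.1%, diff 0.0%); second most likely is 'R' (6.0%, diff 0.1%).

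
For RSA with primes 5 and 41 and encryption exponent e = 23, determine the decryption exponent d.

Step 1: n = 5 * 41 = 205.
Step 2: phi(n) = 4 * 40 = 160.
Step 3: Find d such that 23 * d = 1 (mod 160).
Step 4: d = 23^(-1) mod 160 = 7.
Verification: 23 * 7 = 161 = 1 * 160 + 1.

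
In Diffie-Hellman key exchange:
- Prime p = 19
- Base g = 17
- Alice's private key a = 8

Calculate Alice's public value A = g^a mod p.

Step 1: A = g^a mod p = 17^8 mod 19.
  17^1 mod 19 = 17
  17^2 mod 19 = (17 * 17) mod 19 = 4
  17^3 mod 19 = (4 * 17) mod 19 = 11
  17^4 mod 19 = (11 * 17) mod 19 = 16
  17^5 mod 19 = (16 * 17) mod 19 = 6
  17^6 mod 19 = (6 * 17) mod 19 = 7
  17^7 mod 19 = (7 * 17) mod 19 = 5
  17^8 mod 19 = (5 * 17) mod 19 = 9
Result: A = 9.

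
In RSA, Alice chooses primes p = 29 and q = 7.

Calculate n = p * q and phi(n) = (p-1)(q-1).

Step 1: n = p * q = 29 * 7 = 203.
Step 2: phi(n) = (p-1)(q-1) = 28 * 6 = 168.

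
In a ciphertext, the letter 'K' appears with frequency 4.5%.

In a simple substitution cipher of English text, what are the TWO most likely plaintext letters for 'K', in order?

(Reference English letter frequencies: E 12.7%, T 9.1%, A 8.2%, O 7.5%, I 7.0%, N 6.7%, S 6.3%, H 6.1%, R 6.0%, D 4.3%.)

Step 1: Observed frequency of 'K' is 4.5%.
Step 2: Compute distances to each reference frequency and sort:
  D (4.3%): difference = 0.2% <-- BEST
  R (6.0%): difference = 1.5% <-- RUNNER-UP
  H (6.1%): difference = 1.6%
  S (6.3%): difference = 1.8%
  N (6.7%): difference = 2.2%
Step 3: Most likely is 'D' (4.3%, diff 0.2%); second most likely is 'R' (6.0%, diff 1.5%).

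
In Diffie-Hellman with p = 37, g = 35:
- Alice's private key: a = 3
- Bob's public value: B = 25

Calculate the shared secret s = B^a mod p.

Step 1: s = B^a mod p = 25^3 mod 37.
  25^1 mod 37 = 25
  25^2 mod 37 = (25 * 25) mod 37 = 33
  25^3 mod 37 = (33 * 25) mod 37 = 11
Result: shared secret = 11.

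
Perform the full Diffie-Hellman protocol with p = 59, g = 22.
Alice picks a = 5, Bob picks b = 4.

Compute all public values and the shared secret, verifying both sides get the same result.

Step 1: A = g^a mod p = 22^5 mod 59 = 41.
Step 2: B = g^b mod p = 22^4 mod 59 = 26.
Step 3: Alice computes s = B^a mod p = 26^5 mod 59 = 15.
Step 4: Bob computes s = A^b mod p = 41^4 mod 59 = 15.
Both sides agree: shared secret = 15.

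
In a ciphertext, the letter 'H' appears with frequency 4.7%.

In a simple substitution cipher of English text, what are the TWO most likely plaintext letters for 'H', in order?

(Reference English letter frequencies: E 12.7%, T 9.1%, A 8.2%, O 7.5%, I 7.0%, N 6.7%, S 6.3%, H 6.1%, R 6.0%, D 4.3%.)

Step 1: Observed frequency of 'H' is 4.7%.
Step 2: Compute distances to each reference frequency and sort:
  D (4.3%): difference = 0.4% <-- BEST
  R (6.0%): difference = 1.3% <-- RUNNER-UP
  H (6.1%): difference = 1.4%
  S (6.3%): difference = 1.6%
  N (6.7%): difference = 2.0%
Step 3: Most likely is 'D' (4.3%, diff 0.4%); second most likely is 'R' (6.0%, diff 1.3%).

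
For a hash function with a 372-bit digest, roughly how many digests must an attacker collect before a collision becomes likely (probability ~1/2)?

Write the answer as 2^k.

Step 1: The birthday paradox gives collision probability ~50% after sqrt(2^n) = 2^(n/2) hashes.
Step 2: For 372-bit output: 2^(372/2) = 2^186.
Step 3: Approximately 2^186 hash computations needed.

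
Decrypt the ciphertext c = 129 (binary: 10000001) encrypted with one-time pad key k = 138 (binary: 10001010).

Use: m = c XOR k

Step 1: XOR ciphertext with key:
  Ciphertext: 10000001
  Key:        10001010
  XOR:        00001011
Step 2: Plaintext = 00001011 = 11 in decimal.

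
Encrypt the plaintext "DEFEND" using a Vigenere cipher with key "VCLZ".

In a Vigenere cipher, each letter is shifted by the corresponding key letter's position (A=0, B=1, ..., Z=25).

Step 1: Repeat key to match plaintext length:
  Plaintext: DEFEND
  Key:       VCLZVC
Step 2: Encrypt each letter:
  D(3) + V(21) = (3+21) mod 26 = 24 = Y
  E(4) + C(2) = (4+2) mod 26 = 6 = G
  F(5) + L(11) = (5+11) mod 26 = 16 = Q
  E(4) + Z(25) = (4+25) mod 26 = 3 = D
  N(13) + V(21) = (13+21) mod 26 = 8 = I
  D(3) + C(2) = (3+2) mod 26 = 5 = F
Ciphertext: YGQDIF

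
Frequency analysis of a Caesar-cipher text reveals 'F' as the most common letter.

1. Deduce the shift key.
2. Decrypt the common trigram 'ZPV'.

Step 1: In English, 'E' is the most frequent letter (12.7%).
Step 2: The most frequent ciphertext letter is 'F' (position 5).
Step 3: Shift = (5 - 4) mod 26 = 1.
Step 4: Decrypt 'ZPV' by shifting back 1:
  Z -> Y
  P -> O
  V -> U
Step 5: 'ZPV' decrypts to 'YOU'.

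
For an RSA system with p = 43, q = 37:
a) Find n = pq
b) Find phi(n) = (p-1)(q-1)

Step 1: n = p * q = 43 * 37 = 1591.
Step 2: phi(n) = (p-1)(q-1) = 42 * 36 = 1512.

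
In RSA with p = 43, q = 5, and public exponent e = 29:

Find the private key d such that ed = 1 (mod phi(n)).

Step 1: n = 43 * 5 = 215.
Step 2: phi(n) = 42 * 4 = 168.
Step 3: Find d such that 29 * d = 1 (mod 168).
Step 4: d = 29^(-1) mod 168 = 29.
Verification: 29 * 29 = 841 = 5 * 168 + 1.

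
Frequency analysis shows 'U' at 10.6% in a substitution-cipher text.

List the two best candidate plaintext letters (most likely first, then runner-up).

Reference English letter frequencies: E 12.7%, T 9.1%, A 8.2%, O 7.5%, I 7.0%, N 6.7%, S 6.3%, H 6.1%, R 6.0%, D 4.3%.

Step 1: Observed frequency of 'U' is 10.6%.
Step 2: Compute distances to each reference frequency and sort:
  T (9.1%): difference = 1.5% <-- BEST
  E (12.7%): difference = 2.1% <-- RUNNER-UP
  A (8.2%): difference = 2.4%
  O (7.5%): difference = 3.1%
  I (7.0%): difference = 3.6%
Step 3: Most likely is 'T' (9.1%, diff 1.5%); second most likely is 'E' (12.7%, diff 2.1%).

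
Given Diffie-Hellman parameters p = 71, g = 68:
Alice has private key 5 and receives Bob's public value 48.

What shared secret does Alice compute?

Step 1: s = B^a mod p = 48^5 mod 71.
  48^1 mod 71 = 48
  48^2 mod 71 = (48 * 48) mod 71 = 32
  48^3 mod 71 = (32 * 48) mod 71 = 45
  48^4 mod 71 = (45 * 48) mod 71 = 30
  48^5 mod 71 = (30 * 48) mod 71 = 20
Result: shared secret = 20.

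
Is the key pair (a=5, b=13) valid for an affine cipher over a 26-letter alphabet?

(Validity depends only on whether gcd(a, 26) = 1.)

Step 1: Compute gcd(5, 26).
Step 2: gcd(5, 26) = 1.
Since gcd = 1, 5 is coprime with 26, so it is a valid key.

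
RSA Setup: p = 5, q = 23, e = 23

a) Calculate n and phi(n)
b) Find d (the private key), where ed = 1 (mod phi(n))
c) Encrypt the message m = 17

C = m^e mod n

Step 1: n = 5 * 23 = 115.
Step 2: phi(n) = (5-1)(23-1) = 4 * 22 = 88.
Step 3: Find d = 23^(-1) mod 88 = 23.
  Verify: 23 * 23 = 529 = 1 (mod 88).
Step 4: C = 17^23 mod 115 = 63.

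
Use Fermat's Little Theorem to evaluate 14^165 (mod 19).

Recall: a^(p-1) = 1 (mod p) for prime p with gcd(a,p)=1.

Step 1: Since 19 is prime, by Fermat's Little Theorem: 14^18 = 1 (mod 19).
Step 2: Reduce exponent: 165 mod 18 = 3.
Step 3: So 14^165 = 14^3 (mod 19).
Step 4: 14^3 mod 19 = 8.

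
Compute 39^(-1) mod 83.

Step 1: We need x such that 39 * x = 1 (mod 83).
Step 2: Using the extended Euclidean algorithm or trial:
  39 * 66 = 2574 = 31 * 83 + 1.
Step 3: Since 2574 mod 83 = 1, the inverse is x = 66.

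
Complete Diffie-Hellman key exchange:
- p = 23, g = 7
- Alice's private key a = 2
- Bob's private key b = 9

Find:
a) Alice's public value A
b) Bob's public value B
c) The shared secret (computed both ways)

Step 1: A = g^a mod p = 7^2 mod 23 = 3.
Step 2: B = g^b mod p = 7^9 mod 23 = 15.
Step 3: Alice computes s = B^a mod p = 15^2 mod 23 = 18.
Step 4: Bob computes s = A^b mod p = 3^9 mod 23 = 18.
Both sides agree: shared secret = 18.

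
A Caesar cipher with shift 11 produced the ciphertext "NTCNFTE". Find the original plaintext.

Step 1: Reverse the shift by subtracting 11 from each letter position.
  N (position 13) -> position (13-11) mod 26 = 2 -> C
  T (position 19) -> position (19-11) mod 26 = 8 -> I
  C (position 2) -> position (2-11) mod 26 = 17 -> R
  N (position 13) -> position (13-11) mod 26 = 2 -> C
  F (position 5) -> position (5-11) mod 26 = 20 -> U
  T (position 19) -> position (19-11) mod 26 = 8 -> I
  E (position 4) -> position (4-11) mod 26 = 19 -> T
Decrypted message: CIRCUIT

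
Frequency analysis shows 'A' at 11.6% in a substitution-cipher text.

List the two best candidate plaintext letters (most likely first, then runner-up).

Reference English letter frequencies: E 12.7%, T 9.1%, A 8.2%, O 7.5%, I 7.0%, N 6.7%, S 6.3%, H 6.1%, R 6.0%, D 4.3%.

Step 1: Observed frequency of 'A' is 11.6%.
Step 2: Compute distances to each reference frequency and sort:
  E (12.7%): difference = 1.1% <-- BEST
  T (9.1%): difference = 2.5% <-- RUNNER-UP
  A (8.2%): difference = 3.4%
  O (7.5%): difference = 4.1%
  I (7.0%): difference = 4.6%
Step 3: Most likely is 'E' (12.7%, diff 1.1%); second most likely is 'T' (9.1%, diff 2.5%).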